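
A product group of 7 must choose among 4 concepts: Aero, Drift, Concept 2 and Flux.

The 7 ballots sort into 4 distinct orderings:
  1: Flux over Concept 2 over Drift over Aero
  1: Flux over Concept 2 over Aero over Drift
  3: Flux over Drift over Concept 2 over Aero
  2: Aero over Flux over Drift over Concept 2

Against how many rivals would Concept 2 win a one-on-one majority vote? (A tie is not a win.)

Concept 2 against each rival (7 engineers):
Concept 2 vs Aero: Concept 2 preferred on 1+1+3 = 5 ballots; Concept 2 wins 5–2.
Concept 2 vs Drift: Concept 2 is ranked higher on 1+1 = 2 ballots, Drift on 5. Drift wins 5–2.
Concept 2 vs Flux: 0 to 7, Flux.
Concept 2 beats Aero; loses to Drift, Flux — 1 pairwise win.

1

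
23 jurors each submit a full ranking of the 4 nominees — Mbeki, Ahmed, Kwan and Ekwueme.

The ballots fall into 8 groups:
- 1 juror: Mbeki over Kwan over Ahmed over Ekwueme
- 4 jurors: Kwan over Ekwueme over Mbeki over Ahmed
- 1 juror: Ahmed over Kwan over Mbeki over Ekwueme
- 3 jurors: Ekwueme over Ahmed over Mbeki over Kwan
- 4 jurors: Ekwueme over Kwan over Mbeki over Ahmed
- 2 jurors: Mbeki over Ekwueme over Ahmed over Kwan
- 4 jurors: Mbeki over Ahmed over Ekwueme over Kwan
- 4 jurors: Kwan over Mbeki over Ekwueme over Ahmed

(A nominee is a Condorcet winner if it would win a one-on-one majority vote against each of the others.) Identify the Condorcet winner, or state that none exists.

Pairwise majorities:
Mbeki vs Ahmed: Mbeki wins 19–4.
Mbeki–Kwan: Kwan 13–10.
Mbeki vs Ekwueme: Mbeki wins 12–11.
Ahmed vs Kwan: Kwan wins 13–10.
Ahmed vs Ekwueme: Ekwueme, 17–6.
Kwan–Ekwueme: Ekwueme 13–10.
No nominee is unbeaten: Mbeki loses to Kwan; Ahmed loses to Mbeki; Kwan loses to Ekwueme; Ekwueme loses to Mbeki. In particular Mbeki → Ekwueme → Kwan → Mbeki is a majority cycle — no Condorcet winner exists.

none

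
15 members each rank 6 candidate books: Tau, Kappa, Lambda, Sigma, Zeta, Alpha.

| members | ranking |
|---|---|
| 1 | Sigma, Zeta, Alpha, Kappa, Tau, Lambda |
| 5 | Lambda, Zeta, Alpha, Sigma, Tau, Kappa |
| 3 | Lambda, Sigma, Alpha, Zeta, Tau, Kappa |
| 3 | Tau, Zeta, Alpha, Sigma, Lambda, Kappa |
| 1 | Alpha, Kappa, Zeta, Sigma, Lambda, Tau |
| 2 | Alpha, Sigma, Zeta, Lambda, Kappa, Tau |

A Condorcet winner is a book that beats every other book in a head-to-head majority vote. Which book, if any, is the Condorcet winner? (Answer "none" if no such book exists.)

Lambda

Pairwise majorities:
Tau vs Kappa: Tau, 11–4.
Tau vs Lambda: Lambda, 11–4.
Tau vs Sigma: Sigma wins 12–3.
Tau vs Zeta: Zeta, 12–3.
Tau–Alpha: Alpha 12–3.
Kappa vs Lambda: Lambda, 13–2.
Kappa vs Sigma: Sigma, 14–1.
Kappa vs Zeta: Zeta wins 14–1.
Kappa vs Alpha: Alpha wins 15–0.
Lambda–Sigma: Lambda 8–7.
Lambda vs Zeta: Lambda wins 8–7.
Lambda–Alpha: Lambda 8–7.
Sigma vs Zeta: Zeta, 9–6.
Sigma–Alpha: Alpha 11–4.
Zeta vs Alpha: Zeta, 9–6.
Lambda beats each of Tau, Kappa, Sigma, Zeta, Alpha — Lambda is the Condorcet winner.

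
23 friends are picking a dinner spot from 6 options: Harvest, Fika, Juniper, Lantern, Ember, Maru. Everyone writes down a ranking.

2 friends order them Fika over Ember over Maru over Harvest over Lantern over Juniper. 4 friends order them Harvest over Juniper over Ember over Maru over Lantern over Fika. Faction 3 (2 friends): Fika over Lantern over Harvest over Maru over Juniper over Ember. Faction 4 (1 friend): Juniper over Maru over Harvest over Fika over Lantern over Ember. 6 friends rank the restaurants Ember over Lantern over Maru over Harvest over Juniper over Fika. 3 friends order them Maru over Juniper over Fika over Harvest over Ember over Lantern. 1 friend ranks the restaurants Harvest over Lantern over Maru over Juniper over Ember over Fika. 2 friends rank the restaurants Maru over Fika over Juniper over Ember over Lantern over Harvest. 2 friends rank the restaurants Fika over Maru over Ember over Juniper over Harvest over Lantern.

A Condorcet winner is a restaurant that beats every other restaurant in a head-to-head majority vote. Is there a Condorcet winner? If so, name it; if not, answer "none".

none

Check each pair by majority over 23 ballots:
Harvest vs Fika: Harvest, 12–11.
Harvest–Juniper: Harvest 15–8.
Harvest vs Lantern: Harvest preferred on 2+4+1+3+1+2 = 13 ballots; Harvest wins 13–10.
Harvest–Ember: Ember 12–11.
Harvest vs Maru: Harvest preferred on 4+2+1 = 7 ballots; Maru wins 16–7.
Fika vs Juniper: Juniper, 15–8.
Fika–Lantern: Fika 12–11.
Fika vs Ember: Fika is ranked higher on 2+2+1+3+2+2 = 12 ballots, Ember on 11. Fika wins 12–11.
Fika vs Maru: 6 to 17, Maru.
Juniper vs Lantern: 12 to 11, Juniper.
Juniper vs Ember: Juniper wins 13–10.
Juniper vs Maru: 4+1 = 5 for Juniper, 18 for Maru — Maru by 18–5.
Lantern vs Ember: Ember, 19–4.
Lantern vs Maru: Lantern is ranked higher on 2+6+1 = 9 ballots, Maru on 14. Maru wins 14–9.
Ember vs Maru: Ember, 12–11.
No restaurant is unbeaten: Harvest loses to Ember; Fika loses to Harvest; Juniper loses to Harvest; Lantern loses to Harvest; Ember loses to Fika; Maru loses to Ember. In particular Harvest > Fika > Ember > Harvest is a majority cycle — no Condorcet winner exists.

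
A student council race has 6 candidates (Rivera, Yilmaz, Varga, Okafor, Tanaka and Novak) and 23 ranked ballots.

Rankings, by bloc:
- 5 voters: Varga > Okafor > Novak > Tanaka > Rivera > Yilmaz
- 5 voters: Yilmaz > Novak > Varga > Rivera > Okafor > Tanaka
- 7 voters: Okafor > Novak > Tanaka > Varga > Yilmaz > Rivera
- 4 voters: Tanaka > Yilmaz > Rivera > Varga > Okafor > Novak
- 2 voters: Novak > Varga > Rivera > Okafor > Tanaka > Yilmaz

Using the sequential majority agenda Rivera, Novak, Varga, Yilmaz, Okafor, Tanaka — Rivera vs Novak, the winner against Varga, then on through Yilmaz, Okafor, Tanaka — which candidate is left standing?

Round 1: Rivera vs Novak — 4–19, Novak advances.
Round 2: Novak vs Varga — 14–9, Novak advances.
Round 3: Novak vs Yilmaz — 14–9, Novak advances.
Round 4: Novak vs Okafor — 7–16, Okafor advances.
Round 5: Okafor vs Tanaka — 19–4, Okafor advances.
Okafor survives the agenda.

Okafor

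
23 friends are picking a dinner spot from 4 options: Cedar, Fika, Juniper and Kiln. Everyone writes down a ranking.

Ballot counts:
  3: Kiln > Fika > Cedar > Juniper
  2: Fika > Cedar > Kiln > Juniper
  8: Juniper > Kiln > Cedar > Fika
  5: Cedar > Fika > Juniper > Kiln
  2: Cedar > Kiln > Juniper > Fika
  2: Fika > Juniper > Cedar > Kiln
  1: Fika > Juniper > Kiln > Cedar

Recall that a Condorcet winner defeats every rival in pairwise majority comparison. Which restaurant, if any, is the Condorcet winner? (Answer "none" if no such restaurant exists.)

Head-to-head results (23 friends):
Cedar vs Fika: Cedar wins 15–8.
Cedar–Juniper: Cedar 12–11.
Cedar vs Kiln: Kiln, 12–11.
Fika vs Juniper: Fika, 13–10.
Fika vs Kiln: Kiln wins 13–10.
Juniper vs Kiln: Juniper wins 16–7.
Every restaurant loses at least once (Cedar loses to Kiln; Fika loses to Cedar; Juniper loses to Cedar; Kiln loses to Juniper). The majority relation contains the cycle Cedar → Juniper → Kiln → Cedar, so there is no Condorcet winner.

none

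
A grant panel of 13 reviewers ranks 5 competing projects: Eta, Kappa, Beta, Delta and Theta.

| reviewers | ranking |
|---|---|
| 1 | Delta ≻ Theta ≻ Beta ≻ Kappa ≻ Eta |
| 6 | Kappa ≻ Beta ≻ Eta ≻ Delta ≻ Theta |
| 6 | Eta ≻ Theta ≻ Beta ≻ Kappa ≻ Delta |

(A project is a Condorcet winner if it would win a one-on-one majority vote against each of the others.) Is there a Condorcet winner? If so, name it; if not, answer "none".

none

Check each pair by majority over 13 ballots:
Eta vs Kappa: Kappa wins 7–6.
Eta vs Beta: Beta wins 7–6.
Eta vs Delta: Eta wins 12–1.
Eta–Theta: Eta 12–1.
Kappa–Beta: Beta 7–6.
Kappa–Delta: Kappa 12–1.
Kappa vs Theta: Theta wins 7–6.
Beta vs Delta: Beta wins 12–1.
Beta–Theta: Theta 7–6.
Delta–Theta: Delta 7–6.
Every project loses at least once (Eta loses to Kappa; Kappa loses to Beta; Beta loses to Theta; Delta loses to Eta; Theta loses to Eta). The majority relation contains the cycle Eta → Theta → Kappa → Eta, so there is no Condorcet winner.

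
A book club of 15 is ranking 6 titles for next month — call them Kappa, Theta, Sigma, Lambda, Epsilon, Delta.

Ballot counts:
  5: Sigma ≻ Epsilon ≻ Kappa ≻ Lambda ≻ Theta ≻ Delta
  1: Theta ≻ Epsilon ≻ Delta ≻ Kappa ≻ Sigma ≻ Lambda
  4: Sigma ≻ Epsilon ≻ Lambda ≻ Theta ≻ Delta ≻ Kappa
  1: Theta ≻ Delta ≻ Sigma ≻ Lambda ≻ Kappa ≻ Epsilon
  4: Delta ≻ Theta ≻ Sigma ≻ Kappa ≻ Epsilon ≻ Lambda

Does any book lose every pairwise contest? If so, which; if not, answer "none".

Head-to-head results (15 members):
Kappa vs Theta: 5 to 10, Theta.
Kappa vs Sigma: Kappa preferred on 1 ballot; Sigma wins 14–1.
Kappa vs Lambda: Kappa, 10–5.
Kappa vs Epsilon: 5 to 10, Epsilon.
Kappa vs Delta: Delta, 10–5.
Theta vs Sigma: Theta is ranked higher on 1+1+4 = 6 ballots, Sigma on 9. Sigma wins 9–6.
Theta vs Lambda: Lambda wins 9–6.
Theta vs Epsilon: 1+1+4 = 6 for Theta, 9 for Epsilon — Epsilon by 9–6.
Theta vs Delta: 5+1+4+1 = 11 for Theta, 4 for Delta — Theta by 11–4.
Sigma vs Lambda: Sigma, 15–0.
Sigma–Epsilon: Sigma 14–1.
Sigma–Delta: Sigma 9–6.
Lambda vs Epsilon: 1 to 14, Epsilon.
Lambda vs Delta: Lambda is ranked higher on 5+4 = 9 ballots, Delta on 6. Lambda wins 9–6.
Epsilon vs Delta: 5+1+4 = 10 for Epsilon, 5 for Delta — Epsilon by 10–5.
Every book wins at least one matchup (Kappa beats Lambda; Theta beats Kappa; Sigma beats Kappa; Lambda beats Theta; Epsilon beats Kappa; Delta beats Kappa), so there is no Condorcet loser.

none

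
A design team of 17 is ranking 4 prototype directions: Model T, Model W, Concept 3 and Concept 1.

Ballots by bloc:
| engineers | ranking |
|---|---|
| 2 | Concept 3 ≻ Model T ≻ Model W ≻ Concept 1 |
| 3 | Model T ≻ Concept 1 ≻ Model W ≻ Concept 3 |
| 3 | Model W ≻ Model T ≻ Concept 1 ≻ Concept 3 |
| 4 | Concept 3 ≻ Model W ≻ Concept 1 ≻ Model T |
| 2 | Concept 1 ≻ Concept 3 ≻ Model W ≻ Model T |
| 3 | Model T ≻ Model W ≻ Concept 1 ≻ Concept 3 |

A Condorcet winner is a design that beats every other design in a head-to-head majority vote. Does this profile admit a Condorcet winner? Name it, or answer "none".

Pairwise majorities:
Model T vs Model W: 8 to 9, Model W.
Model T–Concept 3: Model T 9–8.
Model T vs Concept 1: Model T preferred on 2+3+3+3 = 11 ballots; Model T wins 11–6.
Model W vs Concept 3: 3+3+3 = 9 for Model W, 8 for Concept 3 — Model W by 9–8.
Model W–Concept 1: Model W 12–5.
Concept 3–Concept 1: Concept 1 11–6.
Only Model W has no losses; Model W is the Condorcet winner.

Model W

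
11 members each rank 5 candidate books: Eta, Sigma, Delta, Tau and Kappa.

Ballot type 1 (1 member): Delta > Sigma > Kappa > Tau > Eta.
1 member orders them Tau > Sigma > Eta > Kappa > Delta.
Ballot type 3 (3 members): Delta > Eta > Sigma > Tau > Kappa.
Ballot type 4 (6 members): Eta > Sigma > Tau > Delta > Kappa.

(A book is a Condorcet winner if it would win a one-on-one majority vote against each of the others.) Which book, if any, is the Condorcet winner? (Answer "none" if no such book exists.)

Eta

Pairwise majorities:
Eta vs Sigma: 9 to 2, Eta.
Eta vs Delta: Eta is ranked higher on 1+6 = 7 ballots, Delta on 4. Eta wins 7–4.
Eta vs Tau: Eta is ranked higher on 3+6 = 9 ballots, Tau on 2. Eta wins 9–2.
Eta vs Kappa: 1+3+6 = 10 for Eta, 1 for Kappa — Eta by 10–1.
Sigma vs Delta: 1+6 = 7 for Sigma, 4 for Delta — Sigma by 7–4.
Sigma vs Tau: Sigma preferred on 1+3+6 = 10 ballots; Sigma wins 10–1.
Sigma vs Kappa: 1+1+3+6 = 11 for Sigma, 0 for Kappa — Sigma by 11–0.
Delta vs Tau: 4 to 7, Tau.
Delta vs Kappa: 1+3+6 = 10 for Delta, 1 for Kappa — Delta by 10–1.
Tau vs Kappa: 1+3+6 = 10 for Tau, 1 for Kappa — Tau by 10–1.
Eta defeats every rival head-to-head and is the Condorcet winner.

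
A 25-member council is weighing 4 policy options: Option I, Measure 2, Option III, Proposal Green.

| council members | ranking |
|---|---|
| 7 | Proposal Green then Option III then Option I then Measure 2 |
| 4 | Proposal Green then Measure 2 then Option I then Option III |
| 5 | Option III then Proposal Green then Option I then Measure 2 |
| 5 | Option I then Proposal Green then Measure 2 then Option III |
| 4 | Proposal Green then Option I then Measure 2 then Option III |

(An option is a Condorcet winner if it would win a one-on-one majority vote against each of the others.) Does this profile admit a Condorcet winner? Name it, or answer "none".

Proposal Green

Check each pair by majority over 25 ballots:
Option I vs Measure 2: Option I, 21–4.
Option I vs Option III: Option I wins 13–12.
Option I vs Proposal Green: 5 for Option I, 20 for Proposal Green — Proposal Green by 20–5.
Measure 2–Option III: Measure 2 13–12.
Measure 2–Proposal Green: Proposal Green 25–0.
Option III vs Proposal Green: Proposal Green wins 20–5.
Only Proposal Green has no losses; Proposal Green is the Condorcet winner.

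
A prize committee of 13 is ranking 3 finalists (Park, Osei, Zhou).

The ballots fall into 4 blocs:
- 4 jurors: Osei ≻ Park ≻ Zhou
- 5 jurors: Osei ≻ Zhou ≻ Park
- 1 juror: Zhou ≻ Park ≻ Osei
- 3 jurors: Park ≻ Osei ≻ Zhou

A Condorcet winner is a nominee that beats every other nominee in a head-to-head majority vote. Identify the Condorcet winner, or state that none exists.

Osei

Head-to-head results (13 jurors):
Park vs Osei: Osei, 9–4.
Park vs Zhou: 7 to 6, Park.
Osei vs Zhou: Osei, 12–1.
Osei defeats every rival head-to-head and is the Condorcet winner.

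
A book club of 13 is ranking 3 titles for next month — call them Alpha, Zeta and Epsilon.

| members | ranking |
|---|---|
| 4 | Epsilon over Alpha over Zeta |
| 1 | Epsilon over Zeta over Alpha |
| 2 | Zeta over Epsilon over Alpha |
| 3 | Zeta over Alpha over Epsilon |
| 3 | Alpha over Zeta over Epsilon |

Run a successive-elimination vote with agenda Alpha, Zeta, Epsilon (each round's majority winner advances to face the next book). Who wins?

Round 1: Alpha vs Zeta — 7–6, Alpha advances.
Round 2: Alpha vs Epsilon — 6–7, Epsilon advances.
Epsilon survives the agenda.

Epsilon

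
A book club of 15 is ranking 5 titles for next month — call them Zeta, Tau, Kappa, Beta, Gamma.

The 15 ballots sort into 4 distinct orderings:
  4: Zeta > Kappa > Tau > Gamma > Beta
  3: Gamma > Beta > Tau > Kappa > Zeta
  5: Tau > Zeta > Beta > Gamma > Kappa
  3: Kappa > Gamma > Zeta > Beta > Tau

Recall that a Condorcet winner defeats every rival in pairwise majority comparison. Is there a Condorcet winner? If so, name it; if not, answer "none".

Tau

Check each pair by majority over 15 ballots:
Zeta vs Tau: Zeta is ranked higher on 4+3 = 7 ballots, Tau on 8. Tau wins 8–7.
Zeta vs Kappa: 4+5 = 9 for Zeta, 6 for Kappa — Zeta by 9–6.
Zeta vs Beta: Zeta preferred on 4+5+3 = 12 ballots; Zeta wins 12–3.
Zeta vs Gamma: 4+5 = 9 for Zeta, 6 for Gamma — Zeta by 9–6.
Tau vs Kappa: Tau is ranked higher on 3+5 = 8 ballots, Kappa on 7. Tau wins 8–7.
Tau vs Beta: Tau wins 9–6.
Tau vs Gamma: Tau preferred on 4+5 = 9 ballots; Tau wins 9–6.
Kappa vs Beta: 7 to 8, Beta.
Kappa–Gamma: Gamma 8–7.
Beta vs Gamma: Gamma, 10–5.
Only Tau has no losses; Tau is the Condorcet winner.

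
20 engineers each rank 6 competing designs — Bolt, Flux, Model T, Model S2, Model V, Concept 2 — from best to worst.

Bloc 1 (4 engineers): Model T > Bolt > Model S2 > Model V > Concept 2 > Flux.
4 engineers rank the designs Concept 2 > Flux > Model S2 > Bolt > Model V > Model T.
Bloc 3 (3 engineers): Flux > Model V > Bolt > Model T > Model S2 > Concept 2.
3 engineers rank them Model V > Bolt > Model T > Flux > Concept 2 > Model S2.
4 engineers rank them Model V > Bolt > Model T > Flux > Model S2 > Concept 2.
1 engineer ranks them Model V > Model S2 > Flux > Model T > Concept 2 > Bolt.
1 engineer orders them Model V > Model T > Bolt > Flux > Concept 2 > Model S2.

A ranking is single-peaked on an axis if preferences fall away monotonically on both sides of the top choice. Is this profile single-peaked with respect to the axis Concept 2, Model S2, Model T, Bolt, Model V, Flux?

Axis positions: Concept 2=1, Model S2=2, Model T=3, Bolt=4, Model V=5, Flux=6.
Bloc 1 (peak Model T at position 3): ranking walks positions 3-4-2-5-1-6, expanding outward from the peak — single-peaked.
Bloc 2: ranking walks positions 1-6-2-4-5-3; Flux is ranked above Model S2 even though Model S2 lies between Flux and the peak Concept 2 on the axis — preferences dip and rise again. Not single-peaked.
Bloc 3 (peak Flux at position 6): ranking walks positions 6-5-4-3-2-1, expanding outward from the peak — single-peaked.
Bloc 4: ranking walks positions 5-4-3-6-1-2; Concept 2 is ranked above Model S2 even though Model S2 lies between Concept 2 and the peak Model V on the axis — preferences dip and rise again. Not single-peaked.
Bloc 5 (peak Model V at position 5): ranking walks positions 5-4-3-6-2-1, expanding outward from the peak — single-peaked.
Bloc 6: ranking walks positions 5-2-6-3-1-4; Model S2 is ranked above Bolt even though Bolt lies between Model S2 and the peak Model V on the axis — preferences dip and rise again. Not single-peaked.
Bloc 7: ranking walks positions 5-3-4-6-1-2; Model T is ranked above Bolt even though Bolt lies between Model T and the peak Model V on the axis — preferences dip and rise again. Not single-peaked.
Bloc 2 violates single-peakedness, so the profile is not single-peaked on this axis.

no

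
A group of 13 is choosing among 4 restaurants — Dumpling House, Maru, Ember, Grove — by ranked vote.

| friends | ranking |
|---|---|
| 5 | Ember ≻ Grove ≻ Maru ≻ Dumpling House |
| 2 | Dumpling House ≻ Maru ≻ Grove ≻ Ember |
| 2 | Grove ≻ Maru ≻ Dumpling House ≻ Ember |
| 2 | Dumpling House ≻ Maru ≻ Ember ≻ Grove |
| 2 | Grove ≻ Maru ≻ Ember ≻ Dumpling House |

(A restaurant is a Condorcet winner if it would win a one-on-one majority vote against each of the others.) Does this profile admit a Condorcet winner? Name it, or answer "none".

Check each pair by majority over 13 ballots:
Dumpling House vs Maru: 4 to 9, Maru.
Dumpling House vs Ember: Dumpling House is ranked higher on 2+2+2 = 6 ballots, Ember on 7. Ember wins 7–6.
Dumpling House vs Grove: Grove, 9–4.
Maru vs Ember: 8 to 5, Maru.
Maru vs Grove: Grove, 9–4.
Ember vs Grove: Ember is ranked higher on 5+2 = 7 ballots, Grove on 6. Ember wins 7–6.
Every restaurant loses at least once (Dumpling House loses to Maru; Maru loses to Grove; Ember loses to Maru; Grove loses to Ember). The majority relation contains the cycle Maru > Ember > Grove > Maru, so there is no Condorcet winner.

none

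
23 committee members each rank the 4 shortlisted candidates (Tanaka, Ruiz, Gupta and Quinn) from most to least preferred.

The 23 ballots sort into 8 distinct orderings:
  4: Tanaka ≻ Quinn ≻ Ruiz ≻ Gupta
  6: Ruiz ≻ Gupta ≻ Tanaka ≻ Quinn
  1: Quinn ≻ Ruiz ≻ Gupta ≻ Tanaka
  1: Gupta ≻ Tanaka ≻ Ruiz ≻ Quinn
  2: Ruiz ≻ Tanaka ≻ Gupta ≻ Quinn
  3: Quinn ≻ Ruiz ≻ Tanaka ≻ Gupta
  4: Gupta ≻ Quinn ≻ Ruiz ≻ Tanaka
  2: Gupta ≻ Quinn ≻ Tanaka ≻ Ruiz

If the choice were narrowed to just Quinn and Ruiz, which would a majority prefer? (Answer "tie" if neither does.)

Ballots ranking Quinn above Ruiz: 4 + 1 + 3 + 4 + 2 = 14.
Ballots ranking Ruiz above Quinn: 23 − 14 = 9.
Quinn wins the head-to-head 14–9.

Quinn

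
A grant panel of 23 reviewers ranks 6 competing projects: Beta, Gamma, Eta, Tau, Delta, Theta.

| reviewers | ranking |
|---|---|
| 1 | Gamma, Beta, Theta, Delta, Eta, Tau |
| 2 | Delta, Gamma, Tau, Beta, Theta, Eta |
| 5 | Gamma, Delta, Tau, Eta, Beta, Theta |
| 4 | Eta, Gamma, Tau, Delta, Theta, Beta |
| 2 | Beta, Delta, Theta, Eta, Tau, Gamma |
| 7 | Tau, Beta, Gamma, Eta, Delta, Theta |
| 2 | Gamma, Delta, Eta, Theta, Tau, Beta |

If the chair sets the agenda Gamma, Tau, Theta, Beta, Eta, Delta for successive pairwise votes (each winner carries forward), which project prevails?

Round 1: Gamma vs Tau — 14–9, Gamma advances.
Round 2: Gamma vs Theta — 21–2, Gamma advances.
Round 3: Gamma vs Beta — 14–9, Gamma advances.
Round 4: Gamma vs Eta — 17–6, Gamma advances.
Round 5: Gamma vs Delta — 19–4, Gamma advances.
Gamma survives the agenda.

Gamma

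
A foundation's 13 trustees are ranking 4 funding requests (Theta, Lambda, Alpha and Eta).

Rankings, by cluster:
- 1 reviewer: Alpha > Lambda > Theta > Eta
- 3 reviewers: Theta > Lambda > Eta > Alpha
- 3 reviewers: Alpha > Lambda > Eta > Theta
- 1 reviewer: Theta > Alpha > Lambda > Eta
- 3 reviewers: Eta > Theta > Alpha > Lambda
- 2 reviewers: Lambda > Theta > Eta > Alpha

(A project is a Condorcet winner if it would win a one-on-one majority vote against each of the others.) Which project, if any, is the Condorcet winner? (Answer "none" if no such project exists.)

Theta

Pairwise majorities:
Theta vs Lambda: Theta, 7–6.
Theta–Alpha: Theta 9–4.
Theta vs Eta: Theta wins 7–6.
Lambda–Alpha: Alpha 8–5.
Lambda vs Eta: 1+3+3+1+2 = 10 for Lambda, 3 for Eta — Lambda by 10–3.
Alpha vs Eta: Alpha is ranked higher on 1+3+1 = 5 ballots, Eta on 8. Eta wins 8–5.
Theta beats each of Lambda, Alpha, Eta — Theta is the Condorcet winner.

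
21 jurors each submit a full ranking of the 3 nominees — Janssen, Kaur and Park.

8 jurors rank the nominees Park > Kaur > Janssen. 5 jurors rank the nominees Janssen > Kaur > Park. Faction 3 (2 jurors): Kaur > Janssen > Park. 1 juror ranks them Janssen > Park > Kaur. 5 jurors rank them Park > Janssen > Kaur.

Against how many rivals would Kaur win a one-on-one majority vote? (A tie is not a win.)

Kaur against each rival (21 jurors):
Kaur vs Janssen: 8+2 = 10 for Kaur, 11 for Janssen — Janssen by 11–10.
Kaur–Park: Park 14–7.
Kaur beats no one; loses to Janssen, Park — 0 pairwise wins.

0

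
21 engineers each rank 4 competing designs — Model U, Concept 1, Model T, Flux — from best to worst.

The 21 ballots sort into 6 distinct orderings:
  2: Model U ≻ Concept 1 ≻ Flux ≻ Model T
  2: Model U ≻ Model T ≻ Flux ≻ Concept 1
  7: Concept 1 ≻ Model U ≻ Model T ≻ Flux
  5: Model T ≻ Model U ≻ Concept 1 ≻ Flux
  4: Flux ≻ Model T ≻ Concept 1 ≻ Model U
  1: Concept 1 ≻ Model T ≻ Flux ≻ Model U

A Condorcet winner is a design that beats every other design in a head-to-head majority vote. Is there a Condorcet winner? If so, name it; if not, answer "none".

Head-to-head results (21 engineers):
Model U vs Concept 1: Model U preferred on 2+2+5 = 9 ballots; Concept 1 wins 12–9.
Model U vs Model T: Model U preferred on 2+2+7 = 11 ballots; Model U wins 11–10.
Model U vs Flux: Model U is ranked higher on 2+2+7+5 = 16 ballots, Flux on 5. Model U wins 16–5.
Concept 1 vs Model T: 10 to 11, Model T.
Concept 1 vs Flux: 2+7+5+1 = 15 for Concept 1, 6 for Flux — Concept 1 by 15–6.
Model T vs Flux: 2+7+5+1 = 15 for Model T, 6 for Flux — Model T by 15–6.
No design is unbeaten: Model U loses to Concept 1; Concept 1 loses to Model T; Model T loses to Model U; Flux loses to Model U. In particular Model U → Model T → Concept 1 → Model U is a majority cycle — no Condorcet winner exists.

none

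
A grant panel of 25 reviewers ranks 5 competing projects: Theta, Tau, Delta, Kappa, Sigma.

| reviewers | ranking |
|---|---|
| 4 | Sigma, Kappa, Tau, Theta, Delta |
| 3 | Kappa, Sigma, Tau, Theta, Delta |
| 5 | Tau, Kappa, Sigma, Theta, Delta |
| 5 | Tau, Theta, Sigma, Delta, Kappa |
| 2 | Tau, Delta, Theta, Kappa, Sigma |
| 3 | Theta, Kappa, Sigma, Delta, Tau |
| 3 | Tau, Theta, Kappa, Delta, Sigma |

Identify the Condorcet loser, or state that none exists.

Head-to-head results (25 reviewers):
Theta vs Tau: Tau wins 22–3.
Theta–Delta: Theta 23–2.
Theta–Kappa: Theta 13–12.
Theta vs Sigma: Theta wins 13–12.
Tau vs Delta: Tau preferred on 4+3+5+5+2+3 = 22 ballots; Tau wins 22–3.
Tau vs Kappa: Tau wins 15–10.
Tau vs Sigma: 5+5+2+3 = 15 for Tau, 10 for Sigma — Tau by 15–10.
Delta vs Kappa: Kappa wins 18–7.
Delta vs Sigma: 2+3 = 5 for Delta, 20 for Sigma — Sigma by 20–5.
Kappa vs Sigma: Kappa wins 16–9.
Delta loses to every other project — it is the Condorcet loser.

Delta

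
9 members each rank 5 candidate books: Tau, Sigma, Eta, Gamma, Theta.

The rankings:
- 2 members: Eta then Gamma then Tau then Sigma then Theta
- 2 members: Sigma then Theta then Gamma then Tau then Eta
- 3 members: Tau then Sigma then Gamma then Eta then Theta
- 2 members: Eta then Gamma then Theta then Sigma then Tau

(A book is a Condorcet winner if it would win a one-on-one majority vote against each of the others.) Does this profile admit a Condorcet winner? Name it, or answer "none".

Pairwise majorities:
Tau–Sigma: Tau 5–4.
Tau vs Eta: Tau is ranked higher on 2+3 = 5 ballots, Eta on 4. Tau wins 5–4.
Tau–Gamma: Gamma 6–3.
Tau vs Theta: Tau is ranked higher on 2+3 = 5 ballots, Theta on 4. Tau wins 5–4.
Sigma vs Eta: 2+3 = 5 for Sigma, 4 for Eta — Sigma by 5–4.
Sigma vs Gamma: Sigma, 5–4.
Sigma vs Theta: Sigma, 7–2.
Eta vs Gamma: Gamma, 5–4.
Eta vs Theta: 7 to 2, Eta.
Gamma vs Theta: Gamma wins 7–2.
No book is unbeaten: Tau loses to Gamma; Sigma loses to Tau; Eta loses to Tau; Gamma loses to Sigma; Theta loses to Tau. In particular Tau beats Sigma beats Gamma beats Tau is a majority cycle — no Condorcet winner exists.

none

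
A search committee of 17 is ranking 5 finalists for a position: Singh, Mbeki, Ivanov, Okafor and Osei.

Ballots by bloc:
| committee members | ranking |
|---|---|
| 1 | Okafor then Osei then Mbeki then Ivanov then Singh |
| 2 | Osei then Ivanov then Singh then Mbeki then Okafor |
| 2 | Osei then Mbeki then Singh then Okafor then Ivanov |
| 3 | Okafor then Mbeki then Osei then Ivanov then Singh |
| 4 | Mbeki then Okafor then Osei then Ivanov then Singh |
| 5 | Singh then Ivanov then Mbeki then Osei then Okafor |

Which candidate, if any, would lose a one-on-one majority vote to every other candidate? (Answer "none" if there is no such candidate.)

Head-to-head results (17 committee members):
Singh vs Mbeki: 2+5 = 7 for Singh, 10 for Mbeki — Mbeki by 10–7.
Singh vs Ivanov: Singh preferred on 2+5 = 7 ballots; Ivanov wins 10–7.
Singh–Okafor: Singh 9–8.
Singh vs Osei: 5 for Singh, 12 for Osei — Osei by 12–5.
Mbeki vs Ivanov: Mbeki wins 10–7.
Mbeki vs Okafor: Mbeki preferred on 2+2+4+5 = 13 ballots; Mbeki wins 13–4.
Mbeki vs Osei: Mbeki, 12–5.
Ivanov vs Okafor: Ivanov preferred on 2+5 = 7 ballots; Okafor wins 10–7.
Ivanov vs Osei: 5 for Ivanov, 12 for Osei — Osei by 12–5.
Okafor vs Osei: Osei wins 9–8.
Each candidate has at least one pairwise win (Singh beats Okafor; Mbeki beats Singh; Ivanov beats Singh; Okafor beats Ivanov; Osei beats Singh) — no Condorcet loser.

none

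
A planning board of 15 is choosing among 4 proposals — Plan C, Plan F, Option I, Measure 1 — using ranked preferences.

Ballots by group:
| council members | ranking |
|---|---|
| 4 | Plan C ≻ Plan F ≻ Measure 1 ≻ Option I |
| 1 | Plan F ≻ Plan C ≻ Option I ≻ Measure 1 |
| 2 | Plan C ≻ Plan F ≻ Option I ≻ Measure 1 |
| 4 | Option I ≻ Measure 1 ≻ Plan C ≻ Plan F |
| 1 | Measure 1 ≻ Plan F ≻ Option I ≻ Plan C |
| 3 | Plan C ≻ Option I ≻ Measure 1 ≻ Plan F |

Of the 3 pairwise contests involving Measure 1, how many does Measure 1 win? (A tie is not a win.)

1

Measure 1 against each rival (15 council members):
Measure 1 vs Plan C: Plan C, 10–5.
Measure 1 vs Plan F: Measure 1 preferred on 4+1+3 = 8 ballots; Measure 1 wins 8–7.
Measure 1 vs Option I: Option I wins 10–5.
Measure 1 beats Plan F; loses to Plan C, Option I — 1 pairwise win.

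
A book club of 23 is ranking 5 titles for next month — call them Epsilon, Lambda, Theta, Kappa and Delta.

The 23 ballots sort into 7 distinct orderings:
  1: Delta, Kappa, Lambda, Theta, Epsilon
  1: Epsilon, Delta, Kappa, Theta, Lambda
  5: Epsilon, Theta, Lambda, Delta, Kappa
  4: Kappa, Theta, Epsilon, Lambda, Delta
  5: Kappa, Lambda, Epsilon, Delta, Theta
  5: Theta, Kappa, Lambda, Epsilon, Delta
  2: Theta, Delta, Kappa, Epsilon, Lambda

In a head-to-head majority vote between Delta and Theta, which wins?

Ballots ranking Delta above Theta: 1 + 1 + 5 = 7.
Ballots ranking Theta above Delta: 23 − 7 = 16.
Theta wins the head-to-head 16–7.

Theta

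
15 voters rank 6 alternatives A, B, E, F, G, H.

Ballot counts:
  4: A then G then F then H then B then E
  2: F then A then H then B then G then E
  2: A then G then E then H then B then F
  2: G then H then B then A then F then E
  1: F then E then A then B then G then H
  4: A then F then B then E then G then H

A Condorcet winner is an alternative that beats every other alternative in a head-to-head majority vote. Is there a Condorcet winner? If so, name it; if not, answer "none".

A

Check each pair by majority over 15 ballots:
A vs B: 4+2+2+1+4 = 13 for A, 2 for B — A by 13–2.
A vs E: 14 to 1, A.
A vs F: A is ranked higher on 4+2+2+4 = 12 ballots, F on 3. A wins 12–3.
A vs G: A preferred on 4+2+2+1+4 = 13 ballots; A wins 13–2.
A vs H: A is ranked higher on 4+2+2+1+4 = 13 ballots, H on 2. A wins 13–2.
B vs E: B is ranked higher on 4+2+2+4 = 12 ballots, E on 3. B wins 12–3.
B vs F: 4 to 11, F.
B vs G: 2+1+4 = 7 for B, 8 for G — G by 8–7.
B vs H: 5 to 10, H.
E vs F: 2 to 13, F.
E vs G: E preferred on 1+4 = 5 ballots; G wins 10–5.
E vs H: 2+1+4 = 7 for E, 8 for H — H by 8–7.
F vs G: F preferred on 2+1+4 = 7 ballots; G wins 8–7.
F vs H: F preferred on 4+2+1+4 = 11 ballots; F wins 11–4.
G vs H: G preferred on 4+2+2+1+4 = 13 ballots; G wins 13–2.
A wins every pairwise contest, so A is the Condorcet winner.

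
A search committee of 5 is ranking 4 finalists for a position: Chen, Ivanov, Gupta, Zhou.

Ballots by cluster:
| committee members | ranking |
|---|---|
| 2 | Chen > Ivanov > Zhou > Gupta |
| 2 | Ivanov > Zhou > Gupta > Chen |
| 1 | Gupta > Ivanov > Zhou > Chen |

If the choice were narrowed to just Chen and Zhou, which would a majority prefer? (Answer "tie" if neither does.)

Zhou

Ballots ranking Chen above Zhou: 2.
Ballots ranking Zhou above Chen: 5 − 2 = 3.
Zhou wins the head-to-head 3–2.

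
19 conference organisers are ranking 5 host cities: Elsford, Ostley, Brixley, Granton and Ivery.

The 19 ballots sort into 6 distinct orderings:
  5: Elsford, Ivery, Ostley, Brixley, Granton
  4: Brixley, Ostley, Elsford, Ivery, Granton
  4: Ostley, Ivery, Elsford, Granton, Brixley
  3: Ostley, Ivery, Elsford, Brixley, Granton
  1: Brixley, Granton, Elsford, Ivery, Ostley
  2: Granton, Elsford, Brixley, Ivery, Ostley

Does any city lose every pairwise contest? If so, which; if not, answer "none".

Granton

Pairwise majorities:
Elsford vs Ostley: Ostley wins 11–8.
Elsford vs Brixley: Elsford preferred on 5+4+3+2 = 14 ballots; Elsford wins 14–5.
Elsford vs Granton: Elsford is ranked higher on 5+4+4+3 = 16 ballots, Granton on 3. Elsford wins 16–3.
Elsford–Ivery: Elsford 12–7.
Ostley vs Brixley: Ostley is ranked higher on 5+4+3 = 12 ballots, Brixley on 7. Ostley wins 12–7.
Ostley–Granton: Ostley 16–3.
Ostley vs Ivery: Ostley preferred on 4+4+3 = 11 ballots; Ostley wins 11–8.
Brixley vs Granton: Brixley wins 13–6.
Brixley vs Ivery: Ivery, 12–7.
Granton vs Ivery: Granton preferred on 1+2 = 3 ballots; Ivery wins 16–3.
Granton loses to every other city — it is the Condorcet loser.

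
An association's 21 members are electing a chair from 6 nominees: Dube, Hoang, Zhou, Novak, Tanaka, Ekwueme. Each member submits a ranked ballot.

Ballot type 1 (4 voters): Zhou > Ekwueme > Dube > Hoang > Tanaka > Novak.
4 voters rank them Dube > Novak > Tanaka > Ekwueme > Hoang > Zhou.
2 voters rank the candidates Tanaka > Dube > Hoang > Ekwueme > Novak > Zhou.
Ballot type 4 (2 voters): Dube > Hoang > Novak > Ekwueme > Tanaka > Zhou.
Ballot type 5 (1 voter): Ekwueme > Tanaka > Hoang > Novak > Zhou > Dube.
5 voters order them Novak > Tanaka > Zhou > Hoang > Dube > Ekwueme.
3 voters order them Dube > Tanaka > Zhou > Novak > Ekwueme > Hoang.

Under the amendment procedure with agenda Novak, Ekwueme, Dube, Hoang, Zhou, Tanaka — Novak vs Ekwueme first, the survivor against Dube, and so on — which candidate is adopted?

Dube

Round 1: Novak vs Ekwueme — 14–7, Novak advances.
Round 2: Novak vs Dube — 6–15, Dube advances.
Round 3: Dube vs Hoang — 15–6, Dube advances.
Round 4: Dube vs Zhou — 11–10, Dube advances.
Round 5: Dube vs Tanaka — 13–8, Dube advances.
The agenda winner is Dube.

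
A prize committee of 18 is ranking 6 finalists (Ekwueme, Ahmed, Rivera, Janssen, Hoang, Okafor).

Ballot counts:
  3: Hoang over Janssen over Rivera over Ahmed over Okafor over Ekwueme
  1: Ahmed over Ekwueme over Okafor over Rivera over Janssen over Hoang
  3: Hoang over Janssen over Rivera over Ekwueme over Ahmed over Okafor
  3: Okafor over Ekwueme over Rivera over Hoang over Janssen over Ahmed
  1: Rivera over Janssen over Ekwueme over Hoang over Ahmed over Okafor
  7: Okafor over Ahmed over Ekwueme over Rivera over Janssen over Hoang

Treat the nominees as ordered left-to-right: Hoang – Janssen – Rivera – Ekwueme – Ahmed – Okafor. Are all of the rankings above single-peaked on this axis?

no

Axis positions: Hoang=1, Janssen=2, Rivera=3, Ekwueme=4, Ahmed=5, Okafor=6.
Group 1: ranking walks positions 1-2-3-5-6-4; Ahmed is ranked above Ekwueme even though Ekwueme lies between Ahmed and the peak Hoang on the axis — preferences dip and rise again. Not single-peaked.
Group 2 (peak Ahmed at position 5): ranking walks positions 5-4-6-3-2-1, expanding outward from the peak — single-peaked.
Group 3 (peak Hoang at position 1): ranking walks positions 1-2-3-4-5-6, expanding outward from the peak — single-peaked.
Group 4: ranking walks positions 6-4-3-1-2-5; Ekwueme is ranked above Ahmed even though Ahmed lies between Ekwueme and the peak Okafor on the axis — preferences dip and rise again. Not single-peaked.
Group 5 (peak Rivera at position 3): ranking walks positions 3-2-4-1-5-6, expanding outward from the peak — single-peaked.
Group 6 (peak Okafor at position 6): ranking walks positions 6-5-4-3-2-1, expanding outward from the peak — single-peaked.
Group 1 violates single-peakedness, so the profile is not single-peaked on this axis.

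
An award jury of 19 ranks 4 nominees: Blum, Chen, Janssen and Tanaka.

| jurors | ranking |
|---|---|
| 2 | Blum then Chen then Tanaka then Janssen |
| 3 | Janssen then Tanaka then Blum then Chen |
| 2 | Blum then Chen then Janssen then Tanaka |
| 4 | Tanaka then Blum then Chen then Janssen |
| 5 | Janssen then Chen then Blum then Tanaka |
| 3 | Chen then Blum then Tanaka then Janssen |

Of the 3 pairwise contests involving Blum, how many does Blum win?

Blum against each rival (19 jurors):
Blum–Chen: Blum 11–8.
Blum vs Janssen: Blum, 11–8.
Blum vs Tanaka: Blum preferred on 2+2+5+3 = 12 ballots; Blum wins 12–7.
Blum beats Chen, Janssen, Tanaka — 3 pairwise wins.

3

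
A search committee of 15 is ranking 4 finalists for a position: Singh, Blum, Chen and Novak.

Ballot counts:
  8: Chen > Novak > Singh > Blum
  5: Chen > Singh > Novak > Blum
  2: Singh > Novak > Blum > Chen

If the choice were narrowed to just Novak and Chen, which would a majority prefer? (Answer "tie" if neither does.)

Ballots ranking Novak above Chen: 2.
Ballots ranking Chen above Novak: 15 − 2 = 13.
Chen wins the head-to-head 13–2.

Chen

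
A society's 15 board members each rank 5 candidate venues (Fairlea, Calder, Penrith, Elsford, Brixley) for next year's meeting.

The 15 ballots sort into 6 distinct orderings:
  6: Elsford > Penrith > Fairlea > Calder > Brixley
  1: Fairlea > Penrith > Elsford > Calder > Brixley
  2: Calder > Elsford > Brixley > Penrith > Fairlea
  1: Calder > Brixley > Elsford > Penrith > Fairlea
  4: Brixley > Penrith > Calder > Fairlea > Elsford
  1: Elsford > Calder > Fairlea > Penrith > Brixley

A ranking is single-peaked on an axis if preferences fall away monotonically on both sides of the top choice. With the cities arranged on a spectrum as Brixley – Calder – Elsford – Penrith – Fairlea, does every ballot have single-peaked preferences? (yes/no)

Axis positions: Brixley=1, Calder=2, Elsford=3, Penrith=4, Fairlea=5.
Type 1 (peak Elsford at position 3): ranking walks positions 3-4-5-2-1, expanding outward from the peak — single-peaked.
Type 2 (peak Fairlea at position 5): ranking walks positions 5-4-3-2-1, expanding outward from the peak — single-peaked.
Type 3 (peak Calder at position 2): ranking walks positions 2-3-1-4-5, expanding outward from the peak — single-peaked.
Type 4 (peak Calder at position 2): ranking walks positions 2-1-3-4-5, expanding outward from the peak — single-peaked.
Type 5: ranking walks positions 1-4-2-5-3; Penrith is ranked above Calder even though Calder lies between Penrith and the peak Brixley on the axis — preferences dip and rise again. Not single-peaked.
Type 6: ranking walks positions 3-2-5-4-1; Fairlea is ranked above Penrith even though Penrith lies between Fairlea and the peak Elsford on the axis — preferences dip and rise again. Not single-peaked.
Type 5 violates single-peakedness, so the profile is not single-peaked on this axis.

no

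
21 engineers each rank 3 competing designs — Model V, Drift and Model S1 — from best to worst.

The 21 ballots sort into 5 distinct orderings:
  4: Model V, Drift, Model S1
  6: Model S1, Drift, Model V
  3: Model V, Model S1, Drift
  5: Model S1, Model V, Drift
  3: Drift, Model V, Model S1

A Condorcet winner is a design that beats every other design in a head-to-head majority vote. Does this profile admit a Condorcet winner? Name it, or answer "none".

Check each pair by majority over 21 ballots:
Model V vs Drift: Model V is ranked higher on 4+3+5 = 12 ballots, Drift on 9. Model V wins 12–9.
Model V vs Model S1: Model V preferred on 4+3+3 = 10 ballots; Model S1 wins 11–10.
Drift vs Model S1: Drift preferred on 4+3 = 7 ballots; Model S1 wins 14–7.
Only Model S1 has no losses; Model S1 is the Condorcet winner.

Model S1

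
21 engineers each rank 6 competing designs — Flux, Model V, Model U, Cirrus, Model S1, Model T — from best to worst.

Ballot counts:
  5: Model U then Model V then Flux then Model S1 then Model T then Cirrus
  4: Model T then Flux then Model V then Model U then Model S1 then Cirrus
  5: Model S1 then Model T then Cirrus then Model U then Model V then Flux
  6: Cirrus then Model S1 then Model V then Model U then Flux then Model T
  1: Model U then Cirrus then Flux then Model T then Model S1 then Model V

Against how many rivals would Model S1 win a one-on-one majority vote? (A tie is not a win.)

Model S1 against each rival (21 engineers):
Model S1 vs Flux: Model S1, 11–10.
Model S1 vs Model V: Model S1 is ranked higher on 5+6+1 = 12 ballots, Model V on 9. Model S1 wins 12–9.
Model S1 vs Model U: 5+6 = 11 for Model S1, 10 for Model U — Model S1 by 11–10.
Model S1 vs Cirrus: Model S1 wins 14–7.
Model S1 vs Model T: 5+5+6 = 16 for Model S1, 5 for Model T — Model S1 by 16–5.
Model S1 beats Flux, Model V, Model U, Cirrus, Model T — 5 pairwise wins.

5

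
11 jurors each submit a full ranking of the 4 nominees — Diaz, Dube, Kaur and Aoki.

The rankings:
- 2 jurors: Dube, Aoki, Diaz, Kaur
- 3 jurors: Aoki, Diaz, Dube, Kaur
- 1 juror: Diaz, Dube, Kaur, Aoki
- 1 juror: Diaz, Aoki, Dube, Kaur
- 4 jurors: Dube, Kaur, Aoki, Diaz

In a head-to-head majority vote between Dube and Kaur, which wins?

Dube

Ballots ranking Dube above Kaur: 2 + 3 + 1 + 1 + 4 = 11.
Ballots ranking Kaur above Dube: 11 − 11 = 0.
Dube wins the head-to-head 11–0.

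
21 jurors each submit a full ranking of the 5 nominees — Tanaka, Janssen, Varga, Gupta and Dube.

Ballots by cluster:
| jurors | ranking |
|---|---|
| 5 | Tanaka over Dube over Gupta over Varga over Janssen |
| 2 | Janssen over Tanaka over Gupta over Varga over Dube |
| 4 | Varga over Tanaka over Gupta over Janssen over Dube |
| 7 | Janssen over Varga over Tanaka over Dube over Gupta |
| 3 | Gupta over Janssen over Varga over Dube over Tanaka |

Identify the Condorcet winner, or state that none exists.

Head-to-head results (21 jurors):
Tanaka vs Janssen: Tanaka is ranked higher on 5+4 = 9 ballots, Janssen on 12. Janssen wins 12–9.
Tanaka vs Varga: Tanaka is ranked higher on 5+2 = 7 ballots, Varga on 14. Varga wins 14–7.
Tanaka–Gupta: Tanaka 18–3.
Tanaka vs Dube: Tanaka is ranked higher on 5+2+4+7 = 18 ballots, Dube on 3. Tanaka wins 18–3.
Janssen vs Varga: Janssen preferred on 2+7+3 = 12 ballots; Janssen wins 12–9.
Janssen vs Gupta: Gupta wins 12–9.
Janssen–Dube: Janssen 16–5.
Varga vs Gupta: Varga preferred on 4+7 = 11 ballots; Varga wins 11–10.
Varga–Dube: Varga 16–5.
Gupta vs Dube: 2+4+3 = 9 for Gupta, 12 for Dube — Dube by 12–9.
Each nominee drops at least one matchup (Tanaka loses to Janssen; Janssen loses to Gupta; Varga loses to Janssen; Gupta loses to Tanaka; Dube loses to Tanaka); the cycle Tanaka → Gupta → Janssen → Tanaka rules out a Condorcet winner.

none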